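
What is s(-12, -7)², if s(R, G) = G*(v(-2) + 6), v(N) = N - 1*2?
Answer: 196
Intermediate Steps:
v(N) = -2 + N (v(N) = N - 2 = -2 + N)
s(R, G) = 2*G (s(R, G) = G*((-2 - 2) + 6) = G*(-4 + 6) = G*2 = 2*G)
s(-12, -7)² = (2*(-7))² = (-14)² = 196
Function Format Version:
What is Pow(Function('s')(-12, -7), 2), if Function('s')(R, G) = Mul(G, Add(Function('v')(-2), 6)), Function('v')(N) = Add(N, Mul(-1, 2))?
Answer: 196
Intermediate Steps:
Function('v')(N) = Add(-2, N) (Function('v')(N) = Add(N, -2) = Add(-2, N))
Function('s')(R, G) = Mul(2, G) (Function('s')(R, G) = Mul(G, Add(Add(-2, -2), 6)) = Mul(G, Add(-4, 6)) = Mul(G, 2) = Mul(2, G))
Pow(Function('s')(-12, -7), 2) = Pow(Mul(2, -7), 2) = Pow(-14, 2) = 196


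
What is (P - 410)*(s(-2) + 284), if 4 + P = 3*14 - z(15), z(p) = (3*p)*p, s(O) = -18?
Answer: -278502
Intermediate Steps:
z(p) = 3*p**2
P = -637 (P = -4 + (3*14 - 3*15**2) = -4 + (42 - 3*225) = -4 + (42 - 1*675) = -4 + (42 - 675) = -4 - 633 = -637)
(P - 410)*(s(-2) + 284) = (-637 - 410)*(-18 + 284) = -1047*266 = -278502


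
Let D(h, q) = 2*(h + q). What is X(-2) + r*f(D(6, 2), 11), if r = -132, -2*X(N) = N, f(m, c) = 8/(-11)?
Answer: 97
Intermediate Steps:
D(h, q) = 2*h + 2*q
f(m, c) = -8/11 (f(m, c) = 8*(-1/11) = -8/11)
X(N) = -N/2
X(-2) + r*f(D(6, 2), 11) = -½*(-2) - 132*(-8/11) = 1 + 96 = 97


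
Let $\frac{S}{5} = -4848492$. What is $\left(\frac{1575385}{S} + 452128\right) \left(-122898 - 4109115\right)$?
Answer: $- \frac{134451585133439923}{70268} \approx -1.9134 \cdot 10^{12}$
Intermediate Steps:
$S = -24242460$ ($S = 5 \left(-4848492\right) = -24242460$)
$\left(\frac{1575385}{S} + 452128\right) \left(-122898 - 4109115\right) = \left(\frac{1575385}{-24242460} + 452128\right) \left(-122898 - 4109115\right) = \left(1575385 \left(- \frac{1}{24242460}\right) + 452128\right) \left(-4232013\right) = \left(- \frac{13699}{210804} + 452128\right) \left(-4232013\right) = \frac{95310377213}{210804} \left(-4232013\right) = - \frac{134451585133439923}{70268}$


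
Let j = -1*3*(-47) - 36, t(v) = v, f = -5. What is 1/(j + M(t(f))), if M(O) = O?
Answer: 1/100 ≈ 0.010000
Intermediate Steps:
j = 105 (j = -3*(-47) - 36 = 141 - 36 = 105)
1/(j + M(t(f))) = 1/(105 - 5) = 1/100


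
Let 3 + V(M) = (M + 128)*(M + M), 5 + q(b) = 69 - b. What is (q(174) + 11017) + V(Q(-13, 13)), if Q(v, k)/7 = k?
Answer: 50762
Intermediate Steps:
Q(v, k) = 7*k
q(b) = 64 - b (q(b) = -5 + (69 - b) = 64 - b)
V(M) = -3 + 2*M*(128 + M) (V(M) = -3 + (M + 128)*(M + M) = -3 + (128 + M)*(2*M) = -3 + 2*M*(128 + M))
(q(174) + 11017) + V(Q(-13, 13)) = ((64 - 1*174) + 11017) + (-3 + 2*(7*13)**2 + 256*(7*13)) = ((64 - 174) + 11017) + (-3 + 2*91**2 + 256*91) = (-110 + 11017) + (-3 + 2*8281 + 23296) = 10907 + (-3 + 16562 + 23296) = 10907 + 39855 = 50762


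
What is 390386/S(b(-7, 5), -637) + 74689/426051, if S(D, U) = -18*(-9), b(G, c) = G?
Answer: 9240913628/3834459 ≈ 2410.0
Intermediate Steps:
S(D, U) = 162
390386/S(b(-7, 5), -637) + 74689/426051 = 390386/162 + 74689/426051 = 390386*(1/162) + 74689*(1/426051) = 195193/81 + 74689/426051 = 9240913628/3834459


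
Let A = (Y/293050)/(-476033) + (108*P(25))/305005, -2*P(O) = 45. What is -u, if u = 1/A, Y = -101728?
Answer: 4254864605560325/33895754613086 ≈ 125.53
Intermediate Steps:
P(O) = -45/2 (P(O) = -½*45 = -45/2)
A = -33895754613086/4254864605560325 (A = -101728/293050/(-476033) + (108*(-45/2))/305005 = -101728*1/293050*(-1/476033) - 2430*1/305005 = -50864/146525*(-1/476033) - 486/61001 = 50864/69750735325 - 486/61001 = -33895754613086/4254864605560325 ≈ -0.0079664)
u = -4254864605560325/33895754613086 (u = 1/(-33895754613086/4254864605560325) = -4254864605560325/33895754613086 ≈ -125.53)
-u = -1*(-4254864605560325/33895754613086) = 4254864605560325/33895754613086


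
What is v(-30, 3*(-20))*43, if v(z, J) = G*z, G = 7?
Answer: -9030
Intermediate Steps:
v(z, J) = 7*z
v(-30, 3*(-20))*43 = (7*(-30))*43 = -210*43 = -9030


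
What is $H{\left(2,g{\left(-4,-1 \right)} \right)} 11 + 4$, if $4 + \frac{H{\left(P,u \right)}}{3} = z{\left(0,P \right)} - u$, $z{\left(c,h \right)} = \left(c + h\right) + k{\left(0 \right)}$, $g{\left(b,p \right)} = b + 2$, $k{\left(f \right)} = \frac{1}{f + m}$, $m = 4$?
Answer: $\frac{49}{4} \approx 12.25$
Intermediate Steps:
$k{\left(f \right)} = \frac{1}{4 + f}$ ($k{\left(f \right)} = \frac{1}{f + 4} = \frac{1}{4 + f}$)
$g{\left(b,p \right)} = 2 + b$
$z{\left(c,h \right)} = \frac{1}{4} + c + h$ ($z{\left(c,h \right)} = \left(c + h\right) + \frac{1}{4 + 0} = \left(c + h\right) + \frac{1}{4} = \frac{1}{4} + c + h$)
$H{\left(P,u \right)} = - \frac{45}{4} - 3 u + 3 P$ ($H{\left(P,u \right)} = -12 + 3 \left(\left(\frac{1}{4} + 0 + P\right) - u\right) = -12 + 3 \left(\left(\frac{1}{4} + P\right) - u\right) = -12 + 3 \left(\frac{1}{4} + P - u\right) = -12 + \left(\frac{3}{4} - 3 u + 3 P\right) = - \frac{45}{4} - 3 u + 3 P$)
$H{\left(2,g{\left(-4,-1 \right)} \right)} 11 + 4 = \left(- \frac{45}{4} - 3 \left(2 - 4\right) + 3 \cdot 2\right) 11 + 4 = \left(- \frac{45}{4} - -6 + 6\right) 11 + 4 = \left(- \frac{45}{4} + 6 + 6\right) 11 + 4 = \frac{3}{4} \cdot 11 + 4 = \frac{33}{4} + 4 = \frac{49}{4}$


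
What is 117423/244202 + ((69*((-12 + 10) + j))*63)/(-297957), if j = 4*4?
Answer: 6708453165/24253898438 ≈ 0.27659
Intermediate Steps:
j = 16
117423/244202 + ((69*((-12 + 10) + j))*63)/(-297957) = 117423/244202 + ((69*((-12 + 10) + 16))*63)/(-297957) = 117423*(1/244202) + ((69*(-2 + 16))*63)*(-1/297957) = 117423/244202 + ((69*14)*63)*(-1/297957) = 117423/244202 + (966*63)*(-1/297957) = 117423/244202 + 60858*(-1/297957) = 117423/244202 - 20286/99319 = 6708453165/24253898438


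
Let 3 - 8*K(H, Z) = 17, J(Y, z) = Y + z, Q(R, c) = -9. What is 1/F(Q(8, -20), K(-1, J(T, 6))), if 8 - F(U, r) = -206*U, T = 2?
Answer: -1/1846 ≈ -0.00054171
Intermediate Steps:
K(H, Z) = -7/4 (K(H, Z) = 3/8 - ⅛*17 = 3/8 - 17/8 = -7/4)
F(U, r) = 8 + 206*U (F(U, r) = 8 - (-206)*U = 8 + 206*U)
1/F(Q(8, -20), K(-1, J(T, 6))) = 1/(8 + 206*(-9)) = 1/(8 - 1854) = 1/(-1846) = -1/1846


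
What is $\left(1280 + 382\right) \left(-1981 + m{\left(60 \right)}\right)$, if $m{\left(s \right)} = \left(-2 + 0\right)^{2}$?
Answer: $-3285774$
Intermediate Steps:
$m{\left(s \right)} = 4$ ($m{\left(s \right)} = \left(-2\right)^{2} = 4$)
$\left(1280 + 382\right) \left(-1981 + m{\left(60 \right)}\right) = \left(1280 + 382\right) \left(-1981 + 4\right) = 1662 \left(-1977\right) = -3285774$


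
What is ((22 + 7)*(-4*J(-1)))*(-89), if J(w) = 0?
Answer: 0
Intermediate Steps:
((22 + 7)*(-4*J(-1)))*(-89) = ((22 + 7)*(-4*0))*(-89) = (29*0)*(-89) = 0*(-89) = 0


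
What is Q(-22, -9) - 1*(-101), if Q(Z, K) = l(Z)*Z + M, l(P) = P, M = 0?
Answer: 585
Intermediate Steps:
Q(Z, K) = Z**2 (Q(Z, K) = Z*Z + 0 = Z**2 + 0 = Z**2)
Q(-22, -9) - 1*(-101) = (-22)**2 - 1*(-101) = 484 + 101 = 585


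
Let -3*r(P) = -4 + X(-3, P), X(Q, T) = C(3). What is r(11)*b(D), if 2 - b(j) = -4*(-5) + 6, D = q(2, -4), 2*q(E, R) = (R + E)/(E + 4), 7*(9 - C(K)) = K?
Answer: 256/7 ≈ 36.571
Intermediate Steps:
C(K) = 9 - K/7
q(E, R) = (E + R)/(2*(4 + E)) (q(E, R) = ((R + E)/(E + 4))/2 = ((E + R)/(4 + E))/2 = (E + R)/(2*(4 + E)))
D = -⅙ (D = (2 - 4)/(2*(4 + 2)) = (½)*(-2)/6 = (½)*(⅙)*(-2) = -⅙ ≈ -0.16667)
X(Q, T) = 60/7 (X(Q, T) = 9 - ⅐*3 = 9 - 3/7 = 60/7)
b(j) = -24 (b(j) = 2 - (-4*(-5) + 6) = 2 - (20 + 6) = 2 - 1*26 = 2 - 26 = -24)
r(P) = -32/21 (r(P) = -(-4 + 60/7)/3 = -⅓*32/7 = -32/21)
r(11)*b(D) = -32/21*(-24) = 256/7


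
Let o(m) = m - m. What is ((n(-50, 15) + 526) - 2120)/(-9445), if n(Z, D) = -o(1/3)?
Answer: 1594/9445 ≈ 0.16877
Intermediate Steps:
o(m) = 0
n(Z, D) = 0 (n(Z, D) = -1*0 = 0)
((n(-50, 15) + 526) - 2120)/(-9445) = ((0 + 526) - 2120)/(-9445) = (526 - 2120)*(-1/9445) = -1594*(-1/9445) = 1594/9445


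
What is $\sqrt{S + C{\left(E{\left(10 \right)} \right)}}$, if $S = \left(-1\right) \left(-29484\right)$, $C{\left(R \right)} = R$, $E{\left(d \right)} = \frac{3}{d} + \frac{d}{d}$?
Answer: $\frac{\sqrt{2948530}}{10} \approx 171.71$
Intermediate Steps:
$E{\left(d \right)} = 1 + \frac{3}{d}$ ($E{\left(d \right)} = \frac{3}{d} + 1 = 1 + \frac{3}{d}$)
$S = 29484$
$\sqrt{S + C{\left(E{\left(10 \right)} \right)}} = \sqrt{29484 + \frac{3 + 10}{10}} = \sqrt{29484 + \frac{1}{10} \cdot 13} = \sqrt{29484 + \frac{13}{10}} = \sqrt{\frac{294853}{10}} = \frac{\sqrt{2948530}}{10}$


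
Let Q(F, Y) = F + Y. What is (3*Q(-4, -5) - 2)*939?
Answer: -27231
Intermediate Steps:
(3*Q(-4, -5) - 2)*939 = (3*(-4 - 5) - 2)*939 = (3*(-9) - 2)*939 = (-27 - 2)*939 = -29*939 = -27231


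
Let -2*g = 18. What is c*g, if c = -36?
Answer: 324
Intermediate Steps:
g = -9 (g = -½*18 = -9)
c*g = -36*(-9) = 324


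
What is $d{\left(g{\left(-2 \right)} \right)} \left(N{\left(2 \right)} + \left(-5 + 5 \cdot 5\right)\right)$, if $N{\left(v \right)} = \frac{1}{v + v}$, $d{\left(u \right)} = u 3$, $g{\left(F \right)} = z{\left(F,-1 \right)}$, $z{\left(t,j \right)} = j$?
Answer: $- \frac{243}{4} \approx -60.75$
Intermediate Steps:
$g{\left(F \right)} = -1$
$d{\left(u \right)} = 3 u$
$N{\left(v \right)} = \frac{1}{2 v}$
$d{\left(g{\left(-2 \right)} \right)} \left(N{\left(2 \right)} + \left(-5 + 5 \cdot 5\right)\right) = 3 \left(-1\right) \left(\frac{1}{2 \cdot 2} + \left(-5 + 5 \cdot 5\right)\right) = - 3 \left(\frac{1}{2} \cdot \frac{1}{2} + \left(-5 + 25\right)\right) = - 3 \left(\frac{1}{4} + 20\right) = \left(-3\right) \frac{81}{4} = - \frac{243}{4}$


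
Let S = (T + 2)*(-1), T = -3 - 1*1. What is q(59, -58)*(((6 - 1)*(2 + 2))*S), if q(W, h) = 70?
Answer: 2800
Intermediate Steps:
T = -4 (T = -3 - 1 = -4)
S = 2 (S = (-4 + 2)*(-1) = -2*(-1) = 2)
q(59, -58)*(((6 - 1)*(2 + 2))*S) = 70*(((6 - 1)*(2 + 2))*2) = 70*((5*4)*2) = 70*(20*2) = 70*40 = 2800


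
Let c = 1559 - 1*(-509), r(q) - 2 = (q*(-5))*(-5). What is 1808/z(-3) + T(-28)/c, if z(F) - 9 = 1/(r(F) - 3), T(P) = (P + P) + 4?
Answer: 71031057/353111 ≈ 201.16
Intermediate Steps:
r(q) = 2 + 25*q (r(q) = 2 + (q*(-5))*(-5) = 2 - 5*q*(-5) = 2 + 25*q)
T(P) = 4 + 2*P (T(P) = 2*P + 4 = 4 + 2*P)
c = 2068 (c = 1559 + 509 = 2068)
z(F) = 9 + 1/(-1 + 25*F) (z(F) = 9 + 1/((2 + 25*F) - 3) = 9 + 1/(-1 + 25*F))
1808/z(-3) + T(-28)/c = 1808/(((-8 + 225*(-3))/(-1 + 25*(-3)))) + (4 + 2*(-28))/2068 = 1808/(((-8 - 675)/(-1 - 75))) + (4 - 56)*(1/2068) = 1808/((-683/(-76))) - 52*1/2068 = 1808/((-1/76*(-683))) - 13/517 = 1808/(683/76) - 13/517 = 1808*(76/683) - 13/517 = 137408/683 - 13/517 = 71031057/353111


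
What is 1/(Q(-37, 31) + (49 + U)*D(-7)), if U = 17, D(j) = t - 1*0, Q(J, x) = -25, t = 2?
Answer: 1/107 ≈ 0.0093458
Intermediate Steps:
D(j) = 2 (D(j) = 2 - 1*0 = 2 + 0 = 2)
1/(Q(-37, 31) + (49 + U)*D(-7)) = 1/(-25 + (49 + 17)*2) = 1/(-25 + 66*2) = 1/(-25 + 132) = 1/107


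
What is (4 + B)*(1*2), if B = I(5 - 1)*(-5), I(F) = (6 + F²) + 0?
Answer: -212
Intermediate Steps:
I(F) = 6 + F²
B = -110 (B = (6 + (5 - 1)²)*(-5) = (6 + 4²)*(-5) = (6 + 16)*(-5) = 22*(-5) = -110)
(4 + B)*(1*2) = (4 - 110)*(1*2) = -106*2 = -212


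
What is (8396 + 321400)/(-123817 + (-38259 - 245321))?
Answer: -109932/135799 ≈ -0.80952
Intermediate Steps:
(8396 + 321400)/(-123817 + (-38259 - 245321)) = 329796/(-123817 - 283580) = 329796/(-407397) = 329796*(-1/407397) = -109932/135799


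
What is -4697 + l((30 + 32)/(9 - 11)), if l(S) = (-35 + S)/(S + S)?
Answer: -145574/31 ≈ -4695.9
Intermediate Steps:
l(S) = (-35 + S)/(2*S) (l(S) = (-35 + S)/((2*S)) = (-35 + S)*(1/(2*S)) = (-35 + S)/(2*S))
-4697 + l((30 + 32)/(9 - 11)) = -4697 + (-35 + (30 + 32)/(9 - 11))/(2*(((30 + 32)/(9 - 11)))) = -4697 + (-35 + 62/(-2))/(2*((62/(-2)))) = -4697 + (-35 + 62*(-1/2))/(2*((62*(-1/2)))) = -4697 + (1/2)*(-35 - 31)/(-31) = -4697 + (1/2)*(-1/31)*(-66) = -4697 + 33/31 = -145574/31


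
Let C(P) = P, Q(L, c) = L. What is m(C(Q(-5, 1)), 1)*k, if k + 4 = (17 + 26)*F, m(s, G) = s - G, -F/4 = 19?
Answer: 19632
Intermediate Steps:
F = -76 (F = -4*19 = -76)
k = -3272 (k = -4 + (17 + 26)*(-76) = -4 + 43*(-76) = -4 - 3268 = -3272)
m(C(Q(-5, 1)), 1)*k = (-5 - 1*1)*(-3272) = (-5 - 1)*(-3272) = -6*(-3272) = 19632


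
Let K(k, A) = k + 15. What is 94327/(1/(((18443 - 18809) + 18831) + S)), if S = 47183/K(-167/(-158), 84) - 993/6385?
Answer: 32703824876071198/16198745 ≈ 2.0189e+9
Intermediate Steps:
K(k, A) = 15 + k
S = 47597106649/16198745 (S = 47183/(15 - 167/(-158)) - 993/6385 = 47183/(15 - 167*(-1/158)) - 993*1/6385 = 47183/(15 + 167/158) - 993/6385 = 47183/(2537/158) - 993/6385 = 47183*(158/2537) - 993/6385 = 7454914/2537 - 993/6385 = 47597106649/16198745 ≈ 2938.3)
94327/(1/(((18443 - 18809) + 18831) + S)) = 94327/(1/(((18443 - 18809) + 18831) + 47597106649/16198745)) = 94327/(1/((-366 + 18831) + 47597106649/16198745)) = 94327/(1/(18465 + 47597106649/16198745)) = 94327/(1/(346706933074/16198745)) = 94327/(16198745/346706933074) = 94327*(346706933074/16198745) = 32703824876071198/16198745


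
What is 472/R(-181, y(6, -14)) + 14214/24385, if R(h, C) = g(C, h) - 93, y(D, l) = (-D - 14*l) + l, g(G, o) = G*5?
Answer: 22696138/19190995 ≈ 1.1826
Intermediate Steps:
g(G, o) = 5*G
y(D, l) = -D - 13*l
R(h, C) = -93 + 5*C (R(h, C) = 5*C - 93 = -93 + 5*C)
472/R(-181, y(6, -14)) + 14214/24385 = 472/(-93 + 5*(-1*6 - 13*(-14))) + 14214/24385 = 472/(-93 + 5*(-6 + 182)) + 14214*(1/24385) = 472/(-93 + 5*176) + 14214/24385 = 472/(-93 + 880) + 14214/24385 = 472/787 + 14214/24385 = 22696138/19190995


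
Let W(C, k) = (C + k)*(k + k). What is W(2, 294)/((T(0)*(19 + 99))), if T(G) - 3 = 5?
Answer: 10878/59 ≈ 184.37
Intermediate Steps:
T(G) = 8 (T(G) = 3 + 5 = 8)
W(C, k) = 2*k*(C + k) (W(C, k) = (C + k)*(2*k) = 2*k*(C + k))
W(2, 294)/((T(0)*(19 + 99))) = (2*294*(2 + 294))/((8*(19 + 99))) = (2*294*296)/((8*118)) = 174048/944 = 174048*(1/944) = 10878/59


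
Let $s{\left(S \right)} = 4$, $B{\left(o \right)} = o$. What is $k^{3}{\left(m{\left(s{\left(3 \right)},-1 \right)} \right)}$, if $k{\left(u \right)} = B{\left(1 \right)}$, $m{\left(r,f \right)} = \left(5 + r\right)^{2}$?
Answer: $1$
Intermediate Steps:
$k{\left(u \right)} = 1$
$k^{3}{\left(m{\left(s{\left(3 \right)},-1 \right)} \right)} = 1^{3} = 1$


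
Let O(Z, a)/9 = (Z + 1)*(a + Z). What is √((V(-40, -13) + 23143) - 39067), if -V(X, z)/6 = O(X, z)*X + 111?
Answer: √4448130 ≈ 2109.1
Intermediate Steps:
O(Z, a) = 9*(1 + Z)*(Z + a) (O(Z, a) = 9*((Z + 1)*(a + Z)) = 9*((1 + Z)*(Z + a)) = 9*(1 + Z)*(Z + a))
V(X, z) = -666 - 6*X*(9*X + 9*z + 9*X² + 9*X*z) (V(X, z) = -6*((9*X + 9*z + 9*X² + 9*X*z)*X + 111) = -6*(X*(9*X + 9*z + 9*X² + 9*X*z) + 111) = -6*(111 + X*(9*X + 9*z + 9*X² + 9*X*z)) = -666 - 6*X*(9*X + 9*z + 9*X² + 9*X*z))
√((V(-40, -13) + 23143) - 39067) = √(((-666 - 54*(-40)*(-40 - 13 + (-40)² - 40*(-13))) + 23143) - 39067) = √(((-666 - 54*(-40)*(-40 - 13 + 1600 + 520)) + 23143) - 39067) = √(((-666 - 54*(-40)*2067) + 23143) - 39067) = √(((-666 + 4464720) + 23143) - 39067) = √((4464054 + 23143) - 39067) = √(4487197 - 39067) = √4448130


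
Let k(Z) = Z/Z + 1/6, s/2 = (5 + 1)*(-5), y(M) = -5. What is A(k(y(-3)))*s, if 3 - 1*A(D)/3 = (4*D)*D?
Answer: 440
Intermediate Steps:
s = -60 (s = 2*((5 + 1)*(-5)) = 2*(6*(-5)) = 2*(-30) = -60)
k(Z) = 7/6 (k(Z) = 1 + 1*(⅙) = 1 + ⅙ = 7/6)
A(D) = 9 - 12*D² (A(D) = 9 - 3*4*D*D = 9 - 12*D²)
A(k(y(-3)))*s = (9 - 12*(7/6)²)*(-60) = (9 - 12*49/36)*(-60) = (9 - 49/3)*(-60) = -22/3*(-60) = 440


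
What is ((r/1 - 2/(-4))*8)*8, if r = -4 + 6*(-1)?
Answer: -608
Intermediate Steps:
r = -10 (r = -4 - 6 = -10)
((r/1 - 2/(-4))*8)*8 = ((-10/1 - 2/(-4))*8)*8 = ((-10*1 - 2*(-¼))*8)*8 = ((-10 + ½)*8)*8 = -19/2*8*8 = -76*8 = -608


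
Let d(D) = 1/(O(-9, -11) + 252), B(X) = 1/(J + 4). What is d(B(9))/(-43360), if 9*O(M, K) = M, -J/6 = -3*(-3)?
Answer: -1/10883360 ≈ -9.1883e-8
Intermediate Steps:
J = -54 (J = -(-18)*(-3) = -6*9 = -54)
B(X) = -1/50 (B(X) = 1/(-54 + 4) = 1/(-50) = -1/50)
O(M, K) = M/9
d(D) = 1/251 (d(D) = 1/((1/9)*(-9) + 252) = 1/(-1 + 252) = 1/251)
d(B(9))/(-43360) = (1/251)/(-43360) = (1/251)*(-1/43360) = -1/10883360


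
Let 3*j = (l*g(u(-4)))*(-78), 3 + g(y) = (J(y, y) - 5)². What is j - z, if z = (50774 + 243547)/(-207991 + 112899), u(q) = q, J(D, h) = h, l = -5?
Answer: 964527201/95092 ≈ 10143.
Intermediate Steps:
g(y) = -3 + (-5 + y)² (g(y) = -3 + (y - 5)² = -3 + (-5 + y)²)
z = -294321/95092 (z = 294321/(-95092) = 294321*(-1/95092) = -294321/95092 ≈ -3.0951)
j = 10140 (j = (-5*(-3 + (-5 - 4)²)*(-78))/3 = (-5*(-3 + (-9)²)*(-78))/3 = (-5*(-3 + 81)*(-78))/3 = (-5*78*(-78))/3 = (-390*(-78))/3 = (⅓)*30420 = 10140)
j - z = 10140 - 1*(-294321/95092) = 10140 + 294321/95092 = 964527201/95092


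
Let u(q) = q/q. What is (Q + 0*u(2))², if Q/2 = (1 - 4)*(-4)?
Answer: 576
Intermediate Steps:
u(q) = 1
Q = 24 (Q = 2*((1 - 4)*(-4)) = 2*(-3*(-4)) = 2*12 = 24)
(Q + 0*u(2))² = (24 + 0*1)² = (24 + 0)² = 24² = 576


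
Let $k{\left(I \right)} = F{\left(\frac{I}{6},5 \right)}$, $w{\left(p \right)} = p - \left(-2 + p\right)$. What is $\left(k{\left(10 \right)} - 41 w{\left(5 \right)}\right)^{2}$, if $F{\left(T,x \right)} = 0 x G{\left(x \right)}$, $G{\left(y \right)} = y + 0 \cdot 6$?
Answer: $6724$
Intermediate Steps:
$G{\left(y \right)} = y$ ($G{\left(y \right)} = y + 0 = y$)
$w{\left(p \right)} = 2$
$F{\left(T,x \right)} = 0$ ($F{\left(T,x \right)} = 0 x x = 0 x = 0$)
$k{\left(I \right)} = 0$
$\left(k{\left(10 \right)} - 41 w{\left(5 \right)}\right)^{2} = \left(0 - 82\right)^{2} = \left(-82\right)^{2} = 6724$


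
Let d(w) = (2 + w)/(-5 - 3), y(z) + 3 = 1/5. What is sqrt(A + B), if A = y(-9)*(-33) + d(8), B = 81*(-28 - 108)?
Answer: I*sqrt(1092485)/10 ≈ 104.52*I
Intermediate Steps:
B = -11016 (B = 81*(-136) = -11016)
y(z) = -14/5 (y(z) = -3 + 1/5 = -14/5)
d(w) = -1/4 - w/8 (d(w) = (2 + w)/(-8) = (2 + w)*(-1/8) = -1/4 - w/8)
A = 1823/20 (A = -14/5*(-33) + (-1/4 - 1/8*8) = 462/5 + (-1/4 - 1) = 462/5 - 5/4 = 1823/20 ≈ 91.150)
sqrt(A + B) = sqrt(1823/20 - 11016) = sqrt(-218497/20) = I*sqrt(1092485)/10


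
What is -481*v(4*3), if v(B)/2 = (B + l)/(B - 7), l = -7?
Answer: -962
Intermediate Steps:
v(B) = 2 (v(B) = 2*((B - 7)/(B - 7)) = 2*((-7 + B)/(-7 + B)) = 2*1 = 2)
-481*v(4*3) = -481*2 = -962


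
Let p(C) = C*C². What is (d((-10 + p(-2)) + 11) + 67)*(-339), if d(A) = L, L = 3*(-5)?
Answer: -17628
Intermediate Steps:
L = -15
p(C) = C³
d(A) = -15
(d((-10 + p(-2)) + 11) + 67)*(-339) = (-15 + 67)*(-339) = 52*(-339) = -17628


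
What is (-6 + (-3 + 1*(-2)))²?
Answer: 121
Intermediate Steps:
(-6 + (-3 + 1*(-2)))² = (-6 + (-3 - 2))² = (-6 - 5)² = (-11)² = 121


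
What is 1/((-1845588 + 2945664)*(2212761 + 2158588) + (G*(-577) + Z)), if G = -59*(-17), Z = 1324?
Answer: 1/4808815545117 ≈ 2.0795e-13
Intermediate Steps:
G = 1003
1/((-1845588 + 2945664)*(2212761 + 2158588) + (G*(-577) + Z)) = 1/((-1845588 + 2945664)*(2212761 + 2158588) + (1003*(-577) + 1324)) = 1/(1100076*4371349 + (-578731 + 1324)) = 1/(4808816122524 - 577407) = 1/4808815545117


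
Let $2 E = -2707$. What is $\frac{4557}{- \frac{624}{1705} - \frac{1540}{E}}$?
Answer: $\frac{21032537295}{3562232} \approx 5904.3$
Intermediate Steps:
$E = - \frac{2707}{2}$ ($E = \frac{1}{2} \left(-2707\right) = - \frac{2707}{2} \approx -1353.5$)
$\frac{4557}{- \frac{624}{1705} - \frac{1540}{E}} = \frac{4557}{- \frac{624}{1705} - \frac{1540}{- \frac{2707}{2}}} = \frac{4557}{\left(-624\right) \frac{1}{1705} - - \frac{3080}{2707}} = \frac{4557}{- \frac{624}{1705} + \frac{3080}{2707}} = \frac{4557}{\frac{3562232}{4615435}} = 4557 \cdot \frac{4615435}{3562232} = \frac{21032537295}{3562232}$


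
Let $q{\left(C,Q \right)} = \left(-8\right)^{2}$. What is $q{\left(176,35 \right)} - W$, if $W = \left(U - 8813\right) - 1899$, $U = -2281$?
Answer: $13057$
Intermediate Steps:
$q{\left(C,Q \right)} = 64$
$W = -12993$ ($W = \left(-2281 - 8813\right) - 1899 = -11094 - 1899 = -12993$)
$q{\left(176,35 \right)} - W = 64 - -12993 = 64 + 12993 = 13057$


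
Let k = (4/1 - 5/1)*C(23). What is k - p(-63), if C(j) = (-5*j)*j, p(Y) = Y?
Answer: 2708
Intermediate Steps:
C(j) = -5*j²
k = 2645 (k = (4/1 - 5/1)*(-5*23²) = (4*1 - 5*1)*(-5*529) = (4 - 5)*(-2645) = -1*(-2645) = 2645)
k - p(-63) = 2645 - 1*(-63) = 2645 + 63 = 2708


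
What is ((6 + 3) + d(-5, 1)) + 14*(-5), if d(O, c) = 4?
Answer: -57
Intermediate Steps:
((6 + 3) + d(-5, 1)) + 14*(-5) = ((6 + 3) + 4) + 14*(-5) = (9 + 4) - 70 = 13 - 70 = -57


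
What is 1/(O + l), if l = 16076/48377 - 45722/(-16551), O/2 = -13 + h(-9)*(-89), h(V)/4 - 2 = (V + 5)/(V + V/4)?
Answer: -4003438635/6806088917176 ≈ -0.00058821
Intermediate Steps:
h(V) = 8 + 16*(5 + V)/(5*V) (h(V) = 8 + 4*((V + 5)/(V + V/4)) = 8 + 4*((5 + V)/(V + V*(1/4))) = 8 + 4*((5 + V)/(V + V/4)) = 8 + 4*((5 + V)/((5*V/4))) = 8 + 4*((5 + V)*(4/(5*V))) = 8 + 4*(4*(5 + V)/(5*V)) = 8 + 16*(5 + V)/(5*V))
O = -76642/45 (O = 2*(-13 + (56/5 + 16/(-9))*(-89)) = 2*(-13 + (56/5 + 16*(-1/9))*(-89)) = 2*(-13 + (56/5 - 16/9)*(-89)) = 2*(-13 + (424/45)*(-89)) = 2*(-13 - 37736/45) = 2*(-38321/45) = -76642/45 ≈ -1703.2)
l = 2477967070/800687727 (l = 16076*(1/48377) - 45722*(-1/16551) = 16076/48377 + 45722/16551 = 2477967070/800687727 ≈ 3.0948)
1/(O + l) = 1/(-76642/45 + 2477967070/800687727) = 1/(-6806088917176/4003438635) = -4003438635/6806088917176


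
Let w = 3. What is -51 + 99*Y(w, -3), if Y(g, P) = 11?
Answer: 1038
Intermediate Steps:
-51 + 99*Y(w, -3) = -51 + 99*11 = -51 + 1089 = 1038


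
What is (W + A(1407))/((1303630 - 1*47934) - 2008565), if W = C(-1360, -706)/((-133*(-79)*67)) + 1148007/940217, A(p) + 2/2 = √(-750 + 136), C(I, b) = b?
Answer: -145613925308/498311660064182237 - I*√614/752869 ≈ -2.9221e-7 - 3.2913e-5*I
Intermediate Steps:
A(p) = -1 + I*√614 (A(p) = -1 + √(-750 + 136) = -1 + √(-614) = -1 + I*√614)
W = 807497546581/661883621273 (W = -706/(-133*(-79)*67) + 1148007/940217 = -706/(10507*67) + 1148007*(1/940217) = -706/703969 + 1148007/940217 = 807497546581/661883621273 ≈ 1.2200)
(W + A(1407))/((1303630 - 1*47934) - 2008565) = (807497546581/661883621273 + (-1 + I*√614))/((1303630 - 1*47934) - 2008565) = (145613925308/661883621273 + I*√614)/((1303630 - 47934) - 2008565) = (145613925308/661883621273 + I*√614)/(1255696 - 2008565) = (145613925308/661883621273 + I*√614)/(-752869) = (145613925308/661883621273 + I*√614)*(-1/752869) = -145613925308/498311660064182237 - I*√614/752869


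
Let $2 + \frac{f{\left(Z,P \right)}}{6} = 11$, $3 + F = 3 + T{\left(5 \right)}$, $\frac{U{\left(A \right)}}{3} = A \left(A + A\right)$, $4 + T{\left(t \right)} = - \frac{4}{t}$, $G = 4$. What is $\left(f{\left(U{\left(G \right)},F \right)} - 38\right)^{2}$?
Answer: $256$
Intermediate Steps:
$T{\left(t \right)} = -4 - \frac{4}{t}$
$U{\left(A \right)} = 6 A^{2}$ ($U{\left(A \right)} = 3 A \left(A + A\right) = 3 A 2 A = 3 \cdot 2 A^{2} = 6 A^{2}$)
$F = - \frac{24}{5}$ ($F = -3 + \left(3 - \left(4 + \frac{4}{5}\right)\right) = -3 + \left(3 - \frac{24}{5}\right) = -3 - \frac{9}{5} = - \frac{24}{5} \approx -4.8$)
$f{\left(Z,P \right)} = 54$ ($f{\left(Z,P \right)} = -12 + 6 \cdot 11 = -12 + 66 = 54$)
$\left(f{\left(U{\left(G \right)},F \right)} - 38\right)^{2} = \left(54 - 38\right)^{2} = 16^{2} = 256$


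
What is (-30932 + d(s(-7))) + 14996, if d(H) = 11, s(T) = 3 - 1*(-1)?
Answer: -15925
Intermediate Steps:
s(T) = 4 (s(T) = 3 + 1 = 4)
(-30932 + d(s(-7))) + 14996 = (-30932 + 11) + 14996 = -30921 + 14996 = -15925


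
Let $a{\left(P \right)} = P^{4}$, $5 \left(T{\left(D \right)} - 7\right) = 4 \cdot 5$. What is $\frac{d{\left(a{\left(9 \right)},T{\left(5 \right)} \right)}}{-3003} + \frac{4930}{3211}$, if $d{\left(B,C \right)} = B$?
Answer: $- \frac{160579}{247247} \approx -0.64947$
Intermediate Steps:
$T{\left(D \right)} = 11$ ($T{\left(D \right)} = 7 + \frac{4 \cdot 5}{5} = 7 + \frac{1}{5} \cdot 20 = 7 + 4 = 11$)
$\frac{d{\left(a{\left(9 \right)},T{\left(5 \right)} \right)}}{-3003} + \frac{4930}{3211} = \frac{9^{4}}{-3003} + \frac{4930}{3211} = 6561 \left(- \frac{1}{3003}\right) + 4930 \cdot \frac{1}{3211} = - \frac{2187}{1001} + \frac{4930}{3211} = - \frac{160579}{247247}$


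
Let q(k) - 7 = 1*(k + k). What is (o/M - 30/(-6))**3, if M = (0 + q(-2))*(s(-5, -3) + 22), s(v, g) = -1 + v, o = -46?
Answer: 912673/13824 ≈ 66.021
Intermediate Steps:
q(k) = 7 + 2*k (q(k) = 7 + 1*(k + k) = 7 + 1*(2*k) = 7 + 2*k)
M = 48 (M = (0 + (7 + 2*(-2)))*((-1 - 5) + 22) = (0 + (7 - 4))*(-6 + 22) = (0 + 3)*16 = 3*16 = 48)
(o/M - 30/(-6))**3 = (-46/48 - 30/(-6))**3 = (-46*1/48 - 30*(-1/6))**3 = (-23/24 + 5)**3 = (97/24)**3 = 912673/13824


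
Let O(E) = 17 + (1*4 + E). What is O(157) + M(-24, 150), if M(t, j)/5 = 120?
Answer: 778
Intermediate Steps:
M(t, j) = 600 (M(t, j) = 5*120 = 600)
O(E) = 21 + E (O(E) = 17 + (4 + E) = 21 + E)
O(157) + M(-24, 150) = (21 + 157) + 600 = 178 + 600 = 778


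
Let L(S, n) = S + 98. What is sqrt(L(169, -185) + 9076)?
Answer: sqrt(9343) ≈ 96.659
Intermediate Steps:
L(S, n) = 98 + S
sqrt(L(169, -185) + 9076) = sqrt((98 + 169) + 9076) = sqrt(267 + 9076) = sqrt(9343)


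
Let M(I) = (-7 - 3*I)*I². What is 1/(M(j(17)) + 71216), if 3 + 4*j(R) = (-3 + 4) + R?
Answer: 64/4541399 ≈ 1.4093e-5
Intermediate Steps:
j(R) = -½ + R/4 (j(R) = -¾ + ((-3 + 4) + R)/4 = -¾ + (1 + R)/4 = -¾ + (¼ + R/4) = -½ + R/4)
M(I) = I²*(-7 - 3*I)
1/(M(j(17)) + 71216) = 1/((-½ + (¼)*17)²*(-7 - 3*(-½ + (¼)*17)) + 71216) = 1/((-½ + 17/4)²*(-7 - 3*(-½ + 17/4)) + 71216) = 1/((15/4)²*(-7 - 3*15/4) + 71216) = 1/(225*(-7 - 45/4)/16 + 71216) = 1/((225/16)*(-73/4) + 71216) = 1/(-16425/64 + 71216) = 1/(4541399/64) = 64/4541399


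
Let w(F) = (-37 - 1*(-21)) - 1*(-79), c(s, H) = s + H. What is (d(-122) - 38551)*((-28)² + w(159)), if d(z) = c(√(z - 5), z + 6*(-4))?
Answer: -32776359 + 847*I*√127 ≈ -3.2776e+7 + 9545.2*I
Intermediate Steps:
c(s, H) = H + s
d(z) = -24 + z + √(-5 + z) (d(z) = (z + 6*(-4)) + √(z - 5) = (z - 24) + √(-5 + z) = (-24 + z) + √(-5 + z) = -24 + z + √(-5 + z))
w(F) = 63 (w(F) = (-37 + 21) + 79 = -16 + 79 = 63)
(d(-122) - 38551)*((-28)² + w(159)) = ((-24 - 122 + √(-5 - 122)) - 38551)*((-28)² + 63) = ((-24 - 122 + √(-127)) - 38551)*(784 + 63) = ((-24 - 122 + I*√127) - 38551)*847 = ((-146 + I*√127) - 38551)*847 = (-38697 + I*√127)*847 = -32776359 + 847*I*√127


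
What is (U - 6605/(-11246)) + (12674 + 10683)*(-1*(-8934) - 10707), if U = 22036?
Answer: -465471089945/11246 ≈ -4.1390e+7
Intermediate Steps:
(U - 6605/(-11246)) + (12674 + 10683)*(-1*(-8934) - 10707) = (22036 - 6605/(-11246)) + (12674 + 10683)*(-1*(-8934) - 10707) = (22036 - 6605*(-1/11246)) + 23357*(8934 - 10707) = (22036 + 6605/11246) + 23357*(-1773) = 247823461/11246 - 41411961 = -465471089945/11246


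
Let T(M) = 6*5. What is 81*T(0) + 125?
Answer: 2555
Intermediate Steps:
T(M) = 30
81*T(0) + 125 = 81*30 + 125 = 2430 + 125 = 2555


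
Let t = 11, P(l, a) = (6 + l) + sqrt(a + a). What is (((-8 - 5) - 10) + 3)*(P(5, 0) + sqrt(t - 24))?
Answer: -220 - 20*I*sqrt(13) ≈ -220.0 - 72.111*I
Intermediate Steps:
P(l, a) = 6 + l + sqrt(2)*sqrt(a) (P(l, a) = (6 + l) + sqrt(2*a) = (6 + l) + sqrt(2)*sqrt(a) = 6 + l + sqrt(2)*sqrt(a))
(((-8 - 5) - 10) + 3)*(P(5, 0) + sqrt(t - 24)) = (((-8 - 5) - 10) + 3)*((6 + 5 + sqrt(2)*sqrt(0)) + sqrt(11 - 24)) = ((-13 - 10) + 3)*((6 + 5 + sqrt(2)*0) + sqrt(-13)) = (-23 + 3)*((6 + 5 + 0) + I*sqrt(13)) = -20*(11 + I*sqrt(13)) = -220 - 20*I*sqrt(13)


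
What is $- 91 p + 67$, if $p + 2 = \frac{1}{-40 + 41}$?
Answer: $158$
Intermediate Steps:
$p = -1$ ($p = -2 + \frac{1}{-40 + 41} = -2 + 1^{-1} = -2 + 1 = -1$)
$- 91 p + 67 = \left(-91\right) \left(-1\right) + 67 = 91 + 67 = 158$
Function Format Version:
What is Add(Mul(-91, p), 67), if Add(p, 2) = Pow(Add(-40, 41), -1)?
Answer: 158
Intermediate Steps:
p = -1 (p = Add(-2, Pow(Add(-40, 41), -1)) = Add(-2, Pow(1, -1)) = Add(-2, 1) = -1)
Add(Mul(-91, p), 67) = Add(Mul(-91, -1), 67) = Add(91, 67) = 158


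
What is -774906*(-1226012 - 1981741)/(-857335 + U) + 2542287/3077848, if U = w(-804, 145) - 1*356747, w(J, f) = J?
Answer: -1275104228699849097/623205740888 ≈ -2.0460e+6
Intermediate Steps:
U = -357551 (U = -804 - 1*356747 = -804 - 356747 = -357551)
-774906*(-1226012 - 1981741)/(-857335 + U) + 2542287/3077848 = -774906*(-1226012 - 1981741)/(-857335 - 357551) + 2542287/3077848 = -774906/((-1214886/(-3207753))) + 2542287*(1/3077848) = -774906/((-1214886*(-1/3207753))) + 2542287/3077848 = -774906/404962/1069251 + 2542287/3077848 = -774906*1069251/404962 + 2542287/3077848 = -414284507703/202481 + 2542287/3077848 = -1275104228699849097/623205740888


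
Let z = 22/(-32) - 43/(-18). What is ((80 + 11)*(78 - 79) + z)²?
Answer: 165353881/20736 ≈ 7974.2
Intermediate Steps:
z = 245/144 (z = 22*(-1/32) - 43*(-1/18) = -11/16 + 43/18 = 245/144 ≈ 1.7014)
((80 + 11)*(78 - 79) + z)² = ((80 + 11)*(78 - 79) + 245/144)² = (91*(-1) + 245/144)² = (-91 + 245/144)² = (-12859/144)² = 165353881/20736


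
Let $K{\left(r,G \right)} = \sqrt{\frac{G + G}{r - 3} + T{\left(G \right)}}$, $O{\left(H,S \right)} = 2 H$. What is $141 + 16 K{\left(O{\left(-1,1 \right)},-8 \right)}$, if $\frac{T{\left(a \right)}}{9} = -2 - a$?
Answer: $141 + \frac{16 \sqrt{1430}}{5} \approx 262.01$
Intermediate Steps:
$T{\left(a \right)} = -18 - 9 a$ ($T{\left(a \right)} = 9 \left(-2 - a\right) = -18 - 9 a$)
$K{\left(r,G \right)} = \sqrt{-18 - 9 G + \frac{2 G}{-3 + r}}$ ($K{\left(r,G \right)} = \sqrt{\frac{G + G}{r - 3} - \left(18 + 9 G\right)} = \sqrt{\frac{2 G}{-3 + r} - \left(18 + 9 G\right)} = \sqrt{-18 - 9 G + \frac{2 G}{-3 + r}}$)
$141 + 16 K{\left(O{\left(-1,1 \right)},-8 \right)} = 141 + 16 \sqrt{\frac{2 \left(-8\right) - 9 \left(-3 + 2 \left(-1\right)\right) \left(2 - 8\right)}{-3 + 2 \left(-1\right)}} = 141 + 16 \sqrt{\frac{-16 - 9 \left(-3 - 2\right) \left(-6\right)}{-3 - 2}} = 141 + 16 \sqrt{\frac{-16 - \left(-45\right) \left(-6\right)}{-5}} = 141 + 16 \sqrt{- \frac{-16 - 270}{5}} = 141 + 16 \sqrt{\left(- \frac{1}{5}\right) \left(-286\right)} = 141 + 16 \sqrt{\frac{286}{5}} = 141 + 16 \frac{\sqrt{1430}}{5} = 141 + \frac{16 \sqrt{1430}}{5}$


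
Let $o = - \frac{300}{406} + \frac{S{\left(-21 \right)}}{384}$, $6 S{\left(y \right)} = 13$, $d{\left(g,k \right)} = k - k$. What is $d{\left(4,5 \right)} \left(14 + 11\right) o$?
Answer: $0$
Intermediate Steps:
$d{\left(g,k \right)} = 0$
$S{\left(y \right)} = \frac{13}{6}$ ($S{\left(y \right)} = \frac{1}{6} \cdot 13 = \frac{13}{6}$)
$o = - \frac{342961}{467712}$ ($o = - \frac{300}{406} + \frac{13}{6 \cdot 384} = \left(-300\right) \frac{1}{406} + \frac{13}{6} \cdot \frac{1}{384} = - \frac{150}{203} + \frac{13}{2304} = - \frac{342961}{467712} \approx -0.73327$)
$d{\left(4,5 \right)} \left(14 + 11\right) o = 0 \left(14 + 11\right) \left(- \frac{342961}{467712}\right) = 0 \cdot 25 \left(- \frac{342961}{467712}\right) = 0 \left(- \frac{342961}{467712}\right) = 0$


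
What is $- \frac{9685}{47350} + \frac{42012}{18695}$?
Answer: $\frac{14465657}{7081666} \approx 2.0427$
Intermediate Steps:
$- \frac{9685}{47350} + \frac{42012}{18695} = \left(-9685\right) \frac{1}{47350} + 42012 \cdot \frac{1}{18695} = - \frac{1937}{9470} + \frac{42012}{18695} = \frac{14465657}{7081666}$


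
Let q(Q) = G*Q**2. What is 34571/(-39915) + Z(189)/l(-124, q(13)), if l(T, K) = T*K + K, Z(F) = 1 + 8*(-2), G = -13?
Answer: -3114251542/3595423455 ≈ -0.86617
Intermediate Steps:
q(Q) = -13*Q**2
Z(F) = -15 (Z(F) = 1 - 16 = -15)
l(T, K) = K + K*T (l(T, K) = K*T + K = K + K*T)
34571/(-39915) + Z(189)/l(-124, q(13)) = 34571/(-39915) - 15*(-1/(2197*(1 - 124))) = 34571*(-1/39915) - 15/(-13*169*(-123)) = -34571/39915 - 15/((-2197*(-123))) = -34571/39915 - 15/270231 = -34571/39915 - 15*1/270231 = -34571/39915 - 5/90077 = -3114251542/3595423455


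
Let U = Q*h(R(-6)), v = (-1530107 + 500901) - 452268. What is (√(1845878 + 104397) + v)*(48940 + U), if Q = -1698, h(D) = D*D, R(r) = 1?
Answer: -69987794708 + 236210*√78011 ≈ -6.9922e+10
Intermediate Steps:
h(D) = D²
v = -1481474 (v = -1029206 - 452268 = -1481474)
U = -1698 (U = -1698*1² = -1698*1 = -1698)
(√(1845878 + 104397) + v)*(48940 + U) = (√(1845878 + 104397) - 1481474)*(48940 - 1698) = (√1950275 - 1481474)*47242 = (5*√78011 - 1481474)*47242 = (-1481474 + 5*√78011)*47242 = -69987794708 + 236210*√78011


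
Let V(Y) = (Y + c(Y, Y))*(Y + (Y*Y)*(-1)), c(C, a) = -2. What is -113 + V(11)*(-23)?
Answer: 22657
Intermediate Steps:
V(Y) = (-2 + Y)*(Y - Y²) (V(Y) = (Y - 2)*(Y + (Y*Y)*(-1)) = (-2 + Y)*(Y + Y²*(-1)) = (-2 + Y)*(Y - Y²))
-113 + V(11)*(-23) = -113 + (11*(-2 - 1*11² + 3*11))*(-23) = -113 + (11*(-2 - 1*121 + 33))*(-23) = -113 + (11*(-2 - 121 + 33))*(-23) = -113 + (11*(-90))*(-23) = -113 - 990*(-23) = -113 + 22770 = 22657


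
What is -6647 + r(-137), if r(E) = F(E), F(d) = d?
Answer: -6784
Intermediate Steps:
r(E) = E
-6647 + r(-137) = -6647 - 137 = -6784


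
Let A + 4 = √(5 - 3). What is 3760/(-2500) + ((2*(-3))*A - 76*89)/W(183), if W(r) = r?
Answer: -876904/22875 - 2*√2/61 ≈ -38.381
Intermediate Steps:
A = -4 + √2 (A = -4 + √(5 - 3) = -4 + √2 ≈ -2.5858)
3760/(-2500) + ((2*(-3))*A - 76*89)/W(183) = 3760/(-2500) + ((2*(-3))*(-4 + √2) - 76*89)/183 = 3760*(-1/2500) + (-6*(-4 + √2) - 6764)*(1/183) = -188/125 + ((24 - 6*√2) - 6764)*(1/183) = -188/125 + (-6740 - 6*√2)*(1/183) = -188/125 + (-6740/183 - 2*√2/61) = -876904/22875 - 2*√2/61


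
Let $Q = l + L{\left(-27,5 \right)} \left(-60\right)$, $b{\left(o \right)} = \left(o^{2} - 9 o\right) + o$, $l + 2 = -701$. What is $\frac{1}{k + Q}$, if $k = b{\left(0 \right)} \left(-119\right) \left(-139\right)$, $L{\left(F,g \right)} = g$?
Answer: $- \frac{1}{1003} \approx -0.00099701$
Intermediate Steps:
$l = -703$ ($l = -2 - 701 = -703$)
$b{\left(o \right)} = o^{2} - 8 o$
$Q = -1003$ ($Q = -703 + 5 \left(-60\right) = -703 - 300 = -1003$)
$k = 0$ ($k = 0 \left(-8 + 0\right) \left(-119\right) \left(-139\right) = 0 \left(-8\right) \left(-119\right) \left(-139\right) = 0 \left(-119\right) \left(-139\right) = 0 \left(-139\right) = 0$)
$\frac{1}{k + Q} = \frac{1}{0 - 1003} = \frac{1}{-1003} = - \frac{1}{1003}$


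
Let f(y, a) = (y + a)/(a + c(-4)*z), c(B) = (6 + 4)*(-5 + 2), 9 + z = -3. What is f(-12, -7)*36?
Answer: -684/353 ≈ -1.9377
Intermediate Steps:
z = -12 (z = -9 - 3 = -12)
c(B) = -30 (c(B) = 10*(-3) = -30)
f(y, a) = (a + y)/(360 + a) (f(y, a) = (y + a)/(a - 30*(-12)) = (a + y)/(a + 360) = (a + y)/(360 + a))
f(-12, -7)*36 = ((-7 - 12)/(360 - 7))*36 = (-19/353)*36 = ((1/353)*(-19))*36 = -19/353*36 = -684/353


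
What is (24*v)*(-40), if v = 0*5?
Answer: 0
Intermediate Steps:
v = 0
(24*v)*(-40) = (24*0)*(-40) = 0*(-40) = 0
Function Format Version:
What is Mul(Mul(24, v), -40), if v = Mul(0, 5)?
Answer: 0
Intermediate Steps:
v = 0
Mul(Mul(24, v), -40) = Mul(Mul(24, 0), -40) = Mul(0, -40) = 0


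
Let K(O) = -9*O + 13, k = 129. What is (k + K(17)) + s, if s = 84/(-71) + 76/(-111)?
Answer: -101411/7881 ≈ -12.868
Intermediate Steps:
K(O) = 13 - 9*O
s = -14720/7881 (s = 84*(-1/71) + 76*(-1/111) = -84/71 - 76/111 = -14720/7881 ≈ -1.8678)
(k + K(17)) + s = (129 + (13 - 9*17)) - 14720/7881 = (129 + (13 - 153)) - 14720/7881 = (129 - 140) - 14720/7881 = -11 - 14720/7881 = -101411/7881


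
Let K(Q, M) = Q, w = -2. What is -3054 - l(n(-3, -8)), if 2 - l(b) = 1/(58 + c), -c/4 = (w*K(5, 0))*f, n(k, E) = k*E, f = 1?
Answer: -299487/98 ≈ -3056.0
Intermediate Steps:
n(k, E) = E*k
c = 40 (c = -4*(-2*5) = -(-40) = -4*(-10) = 40)
l(b) = 195/98 (l(b) = 2 - 1/(58 + 40) = 2 - 1/98 = 195/98)
-3054 - l(n(-3, -8)) = -3054 - 1*195/98 = -3054 - 195/98 = -299487/98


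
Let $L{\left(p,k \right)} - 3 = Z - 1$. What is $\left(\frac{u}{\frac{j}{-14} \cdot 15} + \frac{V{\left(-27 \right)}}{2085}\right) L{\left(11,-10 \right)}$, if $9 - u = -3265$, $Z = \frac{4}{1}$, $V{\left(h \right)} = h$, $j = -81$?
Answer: $\frac{12738034}{56295} \approx 226.27$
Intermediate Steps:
$Z = 4$ ($Z = 4 \cdot 1 = 4$)
$u = 3274$ ($u = 9 - -3265 = 9 + 3265 = 3274$)
$L{\left(p,k \right)} = 6$ ($L{\left(p,k \right)} = 3 + \left(4 - 1\right) = 3 + 3 = 6$)
$\left(\frac{u}{\frac{j}{-14} \cdot 15} + \frac{V{\left(-27 \right)}}{2085}\right) L{\left(11,-10 \right)} = \left(\frac{3274}{- \frac{81}{-14} \cdot 15} - \frac{27}{2085}\right) 6 = \left(\frac{3274}{\left(-81\right) \left(- \frac{1}{14}\right) 15} - \frac{9}{695}\right) 6 = \left(\frac{3274}{\frac{81}{14} \cdot 15} - \frac{9}{695}\right) 6 = \left(\frac{3274}{\frac{1215}{14}} - \frac{9}{695}\right) 6 = \left(3274 \cdot \frac{14}{1215} - \frac{9}{695}\right) 6 = \left(\frac{45836}{1215} - \frac{9}{695}\right) 6 = \frac{6369017}{168885} \cdot 6 = \frac{12738034}{56295}$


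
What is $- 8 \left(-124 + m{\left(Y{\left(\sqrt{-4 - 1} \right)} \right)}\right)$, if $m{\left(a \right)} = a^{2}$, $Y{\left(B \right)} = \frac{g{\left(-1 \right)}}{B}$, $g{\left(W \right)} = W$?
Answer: $\frac{4968}{5} \approx 993.6$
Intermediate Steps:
$Y{\left(B \right)} = - \frac{1}{B}$
$- 8 \left(-124 + m{\left(Y{\left(\sqrt{-4 - 1} \right)} \right)}\right) = - 8 \left(-124 + \left(- \frac{1}{\sqrt{-4 - 1}}\right)^{2}\right) = - 8 \left(-124 + \left(- \frac{1}{\sqrt{-5}}\right)^{2}\right) = - 8 \left(-124 + \left(- \frac{1}{i \sqrt{5}}\right)^{2}\right) = - 8 \left(-124 + \left(- \frac{\left(-1\right) i \sqrt{5}}{5}\right)^{2}\right) = - 8 \left(-124 + \left(\frac{i \sqrt{5}}{5}\right)^{2}\right) = - 8 \left(-124 - \frac{1}{5}\right) = \left(-8\right) \left(- \frac{621}{5}\right) = \frac{4968}{5}$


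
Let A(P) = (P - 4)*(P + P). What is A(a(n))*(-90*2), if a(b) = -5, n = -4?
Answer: -16200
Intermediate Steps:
A(P) = 2*P*(-4 + P) (A(P) = (-4 + P)*(2*P) = 2*P*(-4 + P))
A(a(n))*(-90*2) = (2*(-5)*(-4 - 5))*(-90*2) = (2*(-5)*(-9))*(-180) = 90*(-180) = -16200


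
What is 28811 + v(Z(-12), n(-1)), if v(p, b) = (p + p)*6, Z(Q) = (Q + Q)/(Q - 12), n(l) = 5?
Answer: 28823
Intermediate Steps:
Z(Q) = 2*Q/(-12 + Q) (Z(Q) = (2*Q)/(-12 + Q) = 2*Q/(-12 + Q))
v(p, b) = 12*p (v(p, b) = (2*p)*6 = 12*p)
28811 + v(Z(-12), n(-1)) = 28811 + 12*(2*(-12)/(-12 - 12)) = 28811 + 12*(2*(-12)/(-24)) = 28811 + 12*(2*(-12)*(-1/24)) = 28811 + 12*1 = 28811 + 12 = 28823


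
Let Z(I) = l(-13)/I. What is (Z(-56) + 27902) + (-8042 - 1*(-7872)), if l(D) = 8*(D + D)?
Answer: 194150/7 ≈ 27736.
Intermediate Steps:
l(D) = 16*D (l(D) = 8*(2*D) = 16*D)
Z(I) = -208/I (Z(I) = (16*(-13))/I = -208/I)
(Z(-56) + 27902) + (-8042 - 1*(-7872)) = (-208/(-56) + 27902) + (-8042 - 1*(-7872)) = (-208*(-1/56) + 27902) + (-8042 + 7872) = (26/7 + 27902) - 170 = 195340/7 - 170 = 194150/7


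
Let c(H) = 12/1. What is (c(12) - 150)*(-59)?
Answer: 8142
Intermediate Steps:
c(H) = 12 (c(H) = 12*1 = 12)
(c(12) - 150)*(-59) = (12 - 150)*(-59) = -138*(-59) = 8142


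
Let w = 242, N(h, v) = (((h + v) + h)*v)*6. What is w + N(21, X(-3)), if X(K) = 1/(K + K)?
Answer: 1201/6 ≈ 200.17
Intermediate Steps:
X(K) = 1/(2*K)
N(h, v) = 6*v*(v + 2*h) (N(h, v) = ((v + 2*h)*v)*6 = (v*(v + 2*h))*6 = 6*v*(v + 2*h))
w + N(21, X(-3)) = 242 + 6*((1/2)/(-3))*((1/2)/(-3) + 2*21) = 242 + 6*((1/2)*(-1/3))*((1/2)*(-1/3) + 42) = 242 + 6*(-1/6)*(-1/6 + 42) = 242 + 6*(-1/6)*(251/6) = 242 - 251/6 = 1201/6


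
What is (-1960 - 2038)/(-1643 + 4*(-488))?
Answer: 3998/3595 ≈ 1.1121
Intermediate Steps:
(-1960 - 2038)/(-1643 + 4*(-488)) = -3998/(-1643 - 1952) = -3998/(-3595) = -3998*(-1/3595) = 3998/3595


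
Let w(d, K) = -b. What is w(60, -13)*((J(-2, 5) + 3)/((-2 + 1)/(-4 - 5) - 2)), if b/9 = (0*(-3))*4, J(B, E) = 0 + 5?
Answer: 0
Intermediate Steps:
J(B, E) = 5
b = 0 (b = 9*((0*(-3))*4) = 9*(0*4) = 9*0 = 0)
w(d, K) = 0 (w(d, K) = -1*0 = 0)
w(60, -13)*((J(-2, 5) + 3)/((-2 + 1)/(-4 - 5) - 2)) = 0*((5 + 3)/((-2 + 1)/(-4 - 5) - 2)) = 0*(8/(-1/(-9) - 2)) = 0*(8/(-1*(-⅑) - 2)) = 0*(8/(⅑ - 2)) = 0*(8/(-17/9)) = 0*(8*(-9/17)) = 0*(-72/17) = 0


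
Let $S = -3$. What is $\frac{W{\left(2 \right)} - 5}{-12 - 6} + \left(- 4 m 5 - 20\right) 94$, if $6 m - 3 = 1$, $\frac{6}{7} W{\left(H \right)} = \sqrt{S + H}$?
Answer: $- \frac{56395}{18} - \frac{7 i}{108} \approx -3133.1 - 0.064815 i$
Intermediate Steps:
$W{\left(H \right)} = \frac{7 \sqrt{-3 + H}}{6}$
$m = \frac{2}{3}$ ($m = \frac{1}{2} + \frac{1}{6} \cdot 1 = \frac{1}{2} + \frac{1}{6} = \frac{2}{3} \approx 0.66667$)
$\frac{W{\left(2 \right)} - 5}{-12 - 6} + \left(- 4 m 5 - 20\right) 94 = \frac{\frac{7 \sqrt{-3 + 2}}{6} - 5}{-12 - 6} + \left(\left(-4\right) \frac{2}{3} \cdot 5 - 20\right) 94 = \frac{\frac{7 \sqrt{-1}}{6} - 5}{-18} + \left(\left(- \frac{8}{3}\right) 5 - 20\right) 94 = \left(\frac{7 i}{6} - 5\right) \left(- \frac{1}{18}\right) + \left(- \frac{40}{3} - 20\right) 94 = \left(-5 + \frac{7 i}{6}\right) \left(- \frac{1}{18}\right) - \frac{9400}{3} = \left(\frac{5}{18} - \frac{7 i}{108}\right) - \frac{9400}{3} = - \frac{56395}{18} - \frac{7 i}{108}$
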